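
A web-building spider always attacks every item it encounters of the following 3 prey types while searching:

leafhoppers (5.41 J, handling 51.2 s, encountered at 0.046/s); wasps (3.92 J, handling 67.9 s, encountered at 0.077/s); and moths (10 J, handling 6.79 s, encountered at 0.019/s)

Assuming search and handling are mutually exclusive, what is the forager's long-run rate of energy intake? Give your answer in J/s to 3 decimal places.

Energy encountered per unit search time: 0.046×5.41 + 0.077×3.92 + 0.019×10 = 0.7407 J/s.
Handling time per unit search time: 0.046×51.2 + 0.077×67.9 + 0.019×6.79 = 7.713.
Rate = 0.7407/(1 + 7.713) = 0.08502 J/s.

0.085 J/s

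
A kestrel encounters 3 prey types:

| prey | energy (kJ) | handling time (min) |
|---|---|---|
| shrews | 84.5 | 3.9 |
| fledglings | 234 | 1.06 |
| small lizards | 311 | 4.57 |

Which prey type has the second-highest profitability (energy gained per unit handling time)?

small lizards

In descending order of E/h:
fledglings: 234/1.06 = 221 kJ/min
small lizards: 311/4.57 = 68.1 kJ/min
shrews: 84.5/3.9 = 21.7 kJ/min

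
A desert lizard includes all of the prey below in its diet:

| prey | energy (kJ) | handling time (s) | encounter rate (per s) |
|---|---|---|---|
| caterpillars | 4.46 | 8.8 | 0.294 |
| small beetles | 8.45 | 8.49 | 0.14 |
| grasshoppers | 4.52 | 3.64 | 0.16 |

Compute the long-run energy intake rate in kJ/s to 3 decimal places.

Energy encountered per unit search time: 0.294×4.46 + 0.14×8.45 + 0.16×4.52 = 3.217 kJ/s.
Handling time per unit search time: 0.294×8.8 + 0.14×8.49 + 0.16×3.64 = 4.358.
Rate = 3.217/(1 + 4.358) = 0.6005 kJ/s.

0.600 kJ/s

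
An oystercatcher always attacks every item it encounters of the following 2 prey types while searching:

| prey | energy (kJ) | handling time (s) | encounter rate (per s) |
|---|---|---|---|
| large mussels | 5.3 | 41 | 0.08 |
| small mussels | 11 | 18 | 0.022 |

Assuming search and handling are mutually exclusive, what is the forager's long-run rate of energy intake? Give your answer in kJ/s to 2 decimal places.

0.14 kJ/s

R = (0.08×5.3 + 0.022×11) / (1 + 0.08×41 + 0.022×18) = 0.666/4.676 = 0.1424 kJ/s.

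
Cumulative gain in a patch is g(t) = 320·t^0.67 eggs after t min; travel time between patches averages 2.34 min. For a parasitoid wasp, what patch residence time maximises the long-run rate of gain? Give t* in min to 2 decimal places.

4.75 min

By the marginal value theorem, leave when the instantaneous gain rate g'(t) equals the habitat-wide average g(t)/(T + t).
g'(t) = 0.67·320·t^-0.33. Setting 0.67·320·t^-0.33 = 320·t^0.67/(2.34+t) gives 0.67(2.34+t) = t, so 0.33·t = 0.67×2.34.
t* = 0.67×2.34/0.33 = 4.751 min.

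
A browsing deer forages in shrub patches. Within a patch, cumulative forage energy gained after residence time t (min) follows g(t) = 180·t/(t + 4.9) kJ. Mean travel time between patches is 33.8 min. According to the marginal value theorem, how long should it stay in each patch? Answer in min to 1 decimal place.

Optimal t* satisfies g'(t*) = g(t*)/(T + t*).
g'(t) = 180·4.9/(t + 4.9)². Setting 180·4.9/(t+4.9)² = 180t/[(t+4.9)(33.8+t)] gives 4.9(33.8+t) = t(t+4.9), so t² = 4.9×33.8 = 165.6.
t* = √165.6 = 12.87 min.

12.9 min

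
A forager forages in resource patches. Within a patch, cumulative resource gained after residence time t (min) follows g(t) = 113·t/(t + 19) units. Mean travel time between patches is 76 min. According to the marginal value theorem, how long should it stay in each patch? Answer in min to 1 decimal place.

Optimal t* satisfies g'(t*) = g(t*)/(T + t*).
g'(t) = 113·19/(t + 19)². Setting 113·19/(t+19)² = 113t/[(t+19)(76+t)] gives 19(76+t) = t(t+19), so t² = 19×76 = 1444.
t* = √1444 = 38 min.

38.0 min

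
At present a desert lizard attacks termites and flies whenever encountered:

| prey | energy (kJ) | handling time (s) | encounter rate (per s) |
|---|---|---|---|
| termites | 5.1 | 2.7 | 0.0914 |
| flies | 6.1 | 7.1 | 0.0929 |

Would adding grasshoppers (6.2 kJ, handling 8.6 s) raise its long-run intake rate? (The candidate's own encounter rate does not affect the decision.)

Intake rate on the current diet: R = (0.0914×5.1 + 0.0929×6.1) / (1 + 0.0914×2.7 + 0.0929×7.1) = 1.033/1.906 = 0.5418 kJ/s.
grasshoppers: E/h = 6.2/8.6 = 0.7209 kJ/s.
Since 0.7209 > R, including grasshoppers increases the long-run rate.

Yes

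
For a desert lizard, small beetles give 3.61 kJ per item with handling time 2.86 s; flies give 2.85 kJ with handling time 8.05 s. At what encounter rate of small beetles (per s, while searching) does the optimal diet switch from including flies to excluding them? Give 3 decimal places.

0.136 per s

At the threshold, the rate on small beetles alone equals the profitability of flies: λ·3.61/(1 + λ·2.86) = 2.85/8.05 = 0.354.
Rearranging, λ(3.61 − 0.354×2.86) = 0.354, so λ = 0.354/2.597 = 0.1363 per s.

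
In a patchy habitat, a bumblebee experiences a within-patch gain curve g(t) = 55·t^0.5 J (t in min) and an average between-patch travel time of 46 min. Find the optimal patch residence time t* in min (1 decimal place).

Maximise g(t)/(T+t): set derivative to zero → g'(t)(T+t) = g(t).
g'(t) = 0.5·55·t^-0.5. Setting 0.5·55·t^-0.5 = 55·t^0.5/(46+t) gives 0.5(46+t) = t, so 0.50·t = 0.5×46.
t* = 0.5×46/0.50 = 46 min.

46.0 min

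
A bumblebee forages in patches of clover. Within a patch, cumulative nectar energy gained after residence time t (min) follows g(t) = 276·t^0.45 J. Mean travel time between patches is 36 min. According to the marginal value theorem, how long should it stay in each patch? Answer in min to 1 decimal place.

By the marginal value theorem, leave when the instantaneous gain rate g'(t) equals the habitat-wide average g(t)/(T + t).
g'(t) = 0.45·276·t^-0.55. Setting 0.45·276·t^-0.55 = 276·t^0.45/(36+t) gives 0.45(36+t) = t, so 0.55·t = 0.45×36.
t* = 0.45×36/0.55 = 29.45 min.

29.5 min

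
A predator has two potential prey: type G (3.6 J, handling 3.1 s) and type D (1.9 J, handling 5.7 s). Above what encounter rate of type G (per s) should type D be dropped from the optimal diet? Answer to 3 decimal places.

At the threshold, the rate on type G alone equals the profitability of type D: λ·3.6/(1 + λ·3.1) = 1.9/5.7 = 0.3333.
Rearranging, λ(3.6 − 0.3333×3.1) = 0.3333, so λ = 0.3333/2.567 = 0.1299 per s.

0.130 per s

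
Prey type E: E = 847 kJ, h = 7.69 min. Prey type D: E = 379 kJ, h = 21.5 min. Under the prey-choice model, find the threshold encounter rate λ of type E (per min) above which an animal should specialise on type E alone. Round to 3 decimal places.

0.025 per min

Drop type D once their profitability E₂/h₂ falls below the rate achievable on type E alone: E₂/h₂ = λE₁/(1 + λh₁).
Solve for λ: λE₁h₂ = E₂(1 + λh₁) → λ(E₁h₂ − E₂h₁) = E₂ → λ = E₂/(E₁h₂ − E₂h₁).
λ = 379/(847×21.5 − 379×7.69) = 379/1.53e+04 = 0.02478 per min.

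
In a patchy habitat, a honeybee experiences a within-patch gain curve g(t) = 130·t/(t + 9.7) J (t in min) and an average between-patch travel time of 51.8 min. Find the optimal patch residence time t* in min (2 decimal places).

22.42 min

Maximise g(t)/(T+t): set derivative to zero → g'(t)(T+t) = g(t).
g'(t) = 130·9.7/(t + 9.7)². Setting 130·9.7/(t+9.7)² = 130t/[(t+9.7)(51.8+t)] gives 9.7(51.8+t) = t(t+9.7), so t² = 9.7×51.8 = 502.5.
t* = √502.5 = 22.42 min.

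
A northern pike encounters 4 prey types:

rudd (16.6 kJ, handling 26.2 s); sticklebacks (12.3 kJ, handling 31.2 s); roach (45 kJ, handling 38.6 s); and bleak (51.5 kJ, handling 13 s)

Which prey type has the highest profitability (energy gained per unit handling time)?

In descending order of E/h:
bleak: 51.5/13 = 3.96 kJ/s
roach: 45/38.6 = 1.17 kJ/s
rudd: 16.6/26.2 = 0.634 kJ/s
sticklebacks: 12.3/31.2 = 0.394 kJ/s

bleak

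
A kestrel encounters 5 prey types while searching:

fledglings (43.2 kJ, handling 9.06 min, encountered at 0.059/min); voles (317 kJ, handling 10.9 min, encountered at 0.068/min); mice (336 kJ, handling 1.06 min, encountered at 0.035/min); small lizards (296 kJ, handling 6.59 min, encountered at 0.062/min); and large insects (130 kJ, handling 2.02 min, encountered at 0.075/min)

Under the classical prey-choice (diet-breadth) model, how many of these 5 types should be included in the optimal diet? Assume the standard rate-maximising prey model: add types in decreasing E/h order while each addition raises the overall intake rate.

4

E/h in descending order: mice 317, large insects 64.4, small lizards 44.9, voles 29.1, fledglings 4.77 kJ/min. The optimal diet is the largest prefix of this list for which every included type satisfies E_i/h_i > R on the types above it.
Rate on top 1: 11.34. large insects: 64.4 > 11.34 → include.
Rate on top 2: 18.1. small lizards: 44.9 > 18.1 → include.
Rate on top 3: 24.96. voles: 29.1 > 24.96 → include.
Rate on top 4: 26.27. fledglings: 4.77 < 26.27 → exclude; stop.
Optimal diet: mice, large insects, small lizards, voles — 4 of 5 types.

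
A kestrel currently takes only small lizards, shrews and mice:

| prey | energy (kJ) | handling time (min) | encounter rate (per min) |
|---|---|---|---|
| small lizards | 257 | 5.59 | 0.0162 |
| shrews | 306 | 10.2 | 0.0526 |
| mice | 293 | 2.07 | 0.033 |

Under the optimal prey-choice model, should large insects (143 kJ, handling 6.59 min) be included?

On small lizards, shrews and mice alone, R = ΣλE/(1+Σλh) = 29.93/1.695 = 17.65 kJ/min.
large insects: E/h = 143/6.59 = 21.7 kJ/min.
Since 21.7 > R, including large insects increases the long-run rate.

Yes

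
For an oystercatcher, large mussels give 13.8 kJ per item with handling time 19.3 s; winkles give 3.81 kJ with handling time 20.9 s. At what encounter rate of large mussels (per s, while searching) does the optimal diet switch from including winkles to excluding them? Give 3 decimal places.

0.018 per s

Drop winkles once their profitability E₂/h₂ falls below the rate achievable on large mussels alone: E₂/h₂ = λE₁/(1 + λh₁).
Solve for λ: λE₁h₂ = E₂(1 + λh₁) → λ(E₁h₂ − E₂h₁) = E₂ → λ = E₂/(E₁h₂ − E₂h₁).
λ = 3.81/(13.8×20.9 − 3.81×19.3) = 3.81/214.9 = 0.01773 per s.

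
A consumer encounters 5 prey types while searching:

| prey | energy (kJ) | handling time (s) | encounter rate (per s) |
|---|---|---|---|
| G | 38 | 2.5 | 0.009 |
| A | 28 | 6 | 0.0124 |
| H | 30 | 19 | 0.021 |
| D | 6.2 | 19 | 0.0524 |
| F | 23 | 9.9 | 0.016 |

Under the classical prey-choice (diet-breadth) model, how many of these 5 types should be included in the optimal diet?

4

Rank by E/h (kJ/s): G 15.2, A 4.67, F 2.32, H 1.58, D 0.326. Include each in turn until the next type's E/h falls below the running intake rate.
Rate on top 1: 0.3345. A: 4.67 > 0.3345 → include.
Rate on top 2: 0.6283. F: 2.32 > 0.6283 → include.
Rate on top 3: 0.8422. H: 1.58 > 0.8422 → include.
Rate on top 4: 1.02. D: 0.326 < 1.02 → exclude; stop.
Optimal diet: G, A, F, H — 4 of 5 types.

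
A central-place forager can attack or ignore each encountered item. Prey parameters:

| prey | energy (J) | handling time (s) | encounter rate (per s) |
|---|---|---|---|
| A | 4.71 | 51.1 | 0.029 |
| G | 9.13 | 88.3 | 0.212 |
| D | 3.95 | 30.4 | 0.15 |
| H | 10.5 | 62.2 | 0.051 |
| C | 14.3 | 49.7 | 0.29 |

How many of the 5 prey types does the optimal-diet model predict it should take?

E/h in descending order: C 0.288, H 0.169, D 0.13, G 0.103, A 0.0922 J/s. The optimal diet is the largest prefix of this list for which every included type satisfies E_i/h_i > R on the types above it.
Rate on top 1: 0.2691. H: 0.169 < 0.2691 → exclude; stop.
Optimal diet: C — 1 of 5 types.

1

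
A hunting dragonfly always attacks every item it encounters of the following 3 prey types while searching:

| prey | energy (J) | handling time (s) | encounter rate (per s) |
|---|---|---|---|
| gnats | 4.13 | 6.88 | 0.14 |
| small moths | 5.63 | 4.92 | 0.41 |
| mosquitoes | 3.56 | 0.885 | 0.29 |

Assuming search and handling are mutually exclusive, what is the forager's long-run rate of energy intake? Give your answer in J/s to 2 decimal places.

0.92 J/s

R = (0.14×4.13 + 0.41×5.63 + 0.29×3.56) / (1 + 0.14×6.88 + 0.41×4.92 + 0.29×0.885) = 3.919/4.237 = 0.9249 J/s.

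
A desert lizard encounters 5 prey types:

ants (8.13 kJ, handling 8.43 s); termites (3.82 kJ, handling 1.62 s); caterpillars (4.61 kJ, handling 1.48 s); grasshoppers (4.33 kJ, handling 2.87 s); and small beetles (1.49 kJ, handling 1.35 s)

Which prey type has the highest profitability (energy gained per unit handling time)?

caterpillars

In descending order of E/h:
caterpillars: 4.61/1.48 = 3.11 kJ/s
termites: 3.82/1.62 = 2.36 kJ/s
grasshoppers: 4.33/2.87 = 1.51 kJ/s
small beetles: 1.49/1.35 = 1.1 kJ/s
ants: 8.13/8.43 = 0.964 kJ/s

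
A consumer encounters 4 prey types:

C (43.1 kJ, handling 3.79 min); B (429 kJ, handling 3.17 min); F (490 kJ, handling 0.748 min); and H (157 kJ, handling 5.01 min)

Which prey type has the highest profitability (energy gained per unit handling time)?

F

Profitability E/h (kJ/min): C = 43.1/3.79 = 11.4, B = 429/3.17 = 135, F = 490/0.748 = 655, H = 157/5.01 = 31.3.
Ranked: F > B > H > C.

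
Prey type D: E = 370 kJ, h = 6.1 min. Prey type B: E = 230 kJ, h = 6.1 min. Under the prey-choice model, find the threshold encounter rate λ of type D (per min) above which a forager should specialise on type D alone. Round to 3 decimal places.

0.269 per min

Drop type B once their profitability E₂/h₂ falls below the rate achievable on type D alone: E₂/h₂ = λE₁/(1 + λh₁).
Solve for λ: λE₁h₂ = E₂(1 + λh₁) → λ(E₁h₂ − E₂h₁) = E₂ → λ = E₂/(E₁h₂ − E₂h₁).
λ = 230/(370×6.1 − 230×6.1) = 230/854 = 0.2693 per min.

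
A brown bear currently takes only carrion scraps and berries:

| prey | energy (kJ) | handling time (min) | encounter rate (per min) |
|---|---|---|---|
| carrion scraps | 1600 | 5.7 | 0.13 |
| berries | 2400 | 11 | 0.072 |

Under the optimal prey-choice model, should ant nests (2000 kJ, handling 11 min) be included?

Yes

On carrion scraps and berries alone, R = ΣλE/(1+Σλh) = 380.8/2.533 = 150.3 kJ/min.
Profitability of ant nests: 2000/11 = 181.8 kJ/min.
181.8 > 150.3, so adding ant nests raises the average — include it.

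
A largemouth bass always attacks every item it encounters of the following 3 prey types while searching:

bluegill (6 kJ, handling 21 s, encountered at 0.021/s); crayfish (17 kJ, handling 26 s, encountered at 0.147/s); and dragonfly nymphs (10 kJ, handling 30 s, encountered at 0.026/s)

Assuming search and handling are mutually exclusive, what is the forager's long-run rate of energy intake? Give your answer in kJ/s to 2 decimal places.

R = Σλ_iE_i / (1 + Σλ_ih_i)
Numerator: 0.021×6 + 0.147×17 + 0.026×10 = 2.885
Denominator: 1 + 0.021×21 + 0.147×26 + 0.026×30 = 6.043
R = 2.885/6.043 = 0.4774 kJ/s

0.48 kJ/s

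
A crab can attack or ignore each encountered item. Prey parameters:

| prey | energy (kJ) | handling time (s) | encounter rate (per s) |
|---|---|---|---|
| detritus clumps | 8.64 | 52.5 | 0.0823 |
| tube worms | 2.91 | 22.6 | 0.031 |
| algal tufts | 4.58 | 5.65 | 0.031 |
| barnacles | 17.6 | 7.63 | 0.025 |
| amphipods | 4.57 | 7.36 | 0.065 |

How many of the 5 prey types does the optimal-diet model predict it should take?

Profitabilities (E/h, kJ/s): barnacles 2.31, algal tufts 0.811, amphipods 0.621, detritus clumps 0.165, tube worms 0.129. Add prey in this order while the next type's profitability exceeds the intake rate on those already taken.
Rate on top 1: 0.3695. algal tufts: 0.811 > 0.3695 → include.
Rate on top 2: 0.4261. amphipods: 0.621 > 0.4261 → include.
Rate on top 3: 0.4766. detritus clumps: 0.165 < 0.4766 → exclude; stop.
Optimal diet: barnacles, algal tufts, amphipods — 3 of 5 types.

3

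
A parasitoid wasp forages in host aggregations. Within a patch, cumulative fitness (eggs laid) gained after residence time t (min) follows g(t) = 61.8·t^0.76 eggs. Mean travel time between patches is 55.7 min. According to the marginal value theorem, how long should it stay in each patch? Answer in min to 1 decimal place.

By the marginal value theorem, leave when the instantaneous gain rate g'(t) equals the habitat-wide average g(t)/(T + t).
g'(t) = 0.76·61.8·t^-0.24. Setting 0.76·61.8·t^-0.24 = 61.8·t^0.76/(55.7+t) gives 0.76(55.7+t) = t, so 0.24·t = 0.76×55.7.
t* = 0.76×55.7/0.24 = 176.4 min.

176.4 min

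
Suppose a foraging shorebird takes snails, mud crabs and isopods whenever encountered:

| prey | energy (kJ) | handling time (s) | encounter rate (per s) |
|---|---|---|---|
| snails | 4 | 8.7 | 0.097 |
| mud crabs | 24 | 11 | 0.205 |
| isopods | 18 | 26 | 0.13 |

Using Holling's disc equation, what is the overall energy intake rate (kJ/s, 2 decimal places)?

1.02 kJ/s

R = (0.097×4 + 0.205×24 + 0.13×18) / (1 + 0.097×8.7 + 0.205×11 + 0.13×26) = 7.648/7.479 = 1.023 kJ/s.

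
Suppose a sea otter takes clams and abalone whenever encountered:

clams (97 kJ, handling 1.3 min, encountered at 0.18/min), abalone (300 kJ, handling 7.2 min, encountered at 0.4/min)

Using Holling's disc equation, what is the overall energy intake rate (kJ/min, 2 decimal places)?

33.41 kJ/min

Energy encountered per unit search time: 0.18×97 + 0.4×300 = 137.5 kJ/min.
Handling time per unit search time: 0.18×1.3 + 0.4×7.2 = 3.114.
Rate = 137.5/(1 + 3.114) = 33.41 kJ/min.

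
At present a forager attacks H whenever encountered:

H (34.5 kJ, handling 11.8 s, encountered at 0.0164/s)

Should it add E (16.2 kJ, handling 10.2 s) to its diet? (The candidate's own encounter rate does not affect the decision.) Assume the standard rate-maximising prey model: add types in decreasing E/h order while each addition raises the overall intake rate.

Current rate: (0.0164×34.5)/(1 + 0.0164×11.8) = 0.4741 kJ/s.
Profitability of E: 16.2/10.2 = 1.588 kJ/s.
1.588 > 0.4741, so adding E raises the average — include it.

Yes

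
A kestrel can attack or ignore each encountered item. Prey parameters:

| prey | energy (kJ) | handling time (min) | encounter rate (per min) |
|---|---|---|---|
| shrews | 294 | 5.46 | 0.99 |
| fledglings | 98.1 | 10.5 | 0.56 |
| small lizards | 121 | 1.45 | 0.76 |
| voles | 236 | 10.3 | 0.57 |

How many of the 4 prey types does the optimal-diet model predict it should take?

Rank by E/h (kJ/min): small lizards 83.4, shrews 53.8, voles 22.9, fledglings 9.34. Include each in turn until the next type's E/h falls below the running intake rate.
Rate on top 1: 43.75. shrews: 53.8 > 43.75 → include.
Rate on top 2: 51.02. voles: 22.9 < 51.02 → exclude; stop.
Optimal diet: small lizards, shrews — 2 of 4 types.

2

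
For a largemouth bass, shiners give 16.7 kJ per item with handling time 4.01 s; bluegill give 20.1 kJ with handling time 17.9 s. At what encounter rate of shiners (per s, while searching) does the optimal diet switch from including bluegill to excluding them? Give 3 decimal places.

0.092 per s

The zero-one rule: include bluegill iff E₂/h₂ > λE₁/(1+λh₁). Equality gives the switch point.
λE₁h₂ = E₂ + λE₂h₁ ⇒ λ = E₂/(E₁h₂ − E₂h₁) = 20.1/(298.9 − 80.6) = 0.09206 per s.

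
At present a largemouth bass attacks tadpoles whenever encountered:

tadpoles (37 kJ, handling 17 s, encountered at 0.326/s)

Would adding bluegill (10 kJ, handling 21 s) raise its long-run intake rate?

Current rate: (0.326×37)/(1 + 0.326×17) = 1.844 kJ/s.
Profitability of bluegill: 10/21 = 0.4762 kJ/s.
Since 0.4762 < R, time spent handling bluegill is better spent searching.

No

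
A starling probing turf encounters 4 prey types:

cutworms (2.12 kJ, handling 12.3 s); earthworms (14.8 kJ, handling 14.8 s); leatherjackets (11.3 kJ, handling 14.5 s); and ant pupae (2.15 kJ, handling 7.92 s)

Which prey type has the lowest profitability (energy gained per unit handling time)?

cutworms

Profitability E/h (kJ/s): cutworms = 2.12/12.3 = 0.172, earthworms = 14.8/14.8 = 1, leatherjackets = 11.3/14.5 = 0.779, ant pupae = 2.15/7.92 = 0.271.
Ranked: earthworms > leatherjackets > ant pupae > cutworms.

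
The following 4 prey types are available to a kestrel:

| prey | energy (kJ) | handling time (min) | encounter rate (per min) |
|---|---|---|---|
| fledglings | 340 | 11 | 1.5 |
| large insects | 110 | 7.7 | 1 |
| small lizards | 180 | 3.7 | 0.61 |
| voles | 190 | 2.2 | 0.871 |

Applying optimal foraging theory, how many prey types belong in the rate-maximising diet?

1

Profitabilities (E/h, kJ/min): voles 86.4, small lizards 48.6, fledglings 30.9, large insects 14.3. Add prey in this order while the next type's profitability exceeds the intake rate on those already taken.
Rate on top 1: 56.75. small lizards: 48.6 < 56.75 → exclude; stop.
Optimal diet: voles — 1 of 4 types.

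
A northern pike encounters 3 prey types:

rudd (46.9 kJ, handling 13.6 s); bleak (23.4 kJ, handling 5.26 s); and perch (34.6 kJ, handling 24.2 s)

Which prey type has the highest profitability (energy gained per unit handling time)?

bleak

In descending order of E/h:
bleak: 23.4/5.26 = 4.45 kJ/s
rudd: 46.9/13.6 = 3.45 kJ/s
perch: 34.6/24.2 = 1.43 kJ/s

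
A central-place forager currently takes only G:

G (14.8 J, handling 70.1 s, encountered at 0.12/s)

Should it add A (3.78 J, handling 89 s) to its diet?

On G alone, R = ΣλE/(1+Σλh) = 1.776/9.412 = 0.1887 J/s.
A: E/h = 3.78/89 = 0.04247 J/s.
Since 0.04247 < R, time spent handling A is better spent searching.

No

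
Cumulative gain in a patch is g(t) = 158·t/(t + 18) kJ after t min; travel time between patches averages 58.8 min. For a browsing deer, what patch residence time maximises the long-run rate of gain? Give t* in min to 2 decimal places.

Optimal t* satisfies g'(t*) = g(t*)/(T + t*).
g'(t) = 158·18/(t + 18)². Setting 158·18/(t+18)² = 158t/[(t+18)(58.8+t)] gives 18(58.8+t) = t(t+18), so t² = 18×58.8 = 1058.
t* = √1058 = 32.53 min.

32.53 min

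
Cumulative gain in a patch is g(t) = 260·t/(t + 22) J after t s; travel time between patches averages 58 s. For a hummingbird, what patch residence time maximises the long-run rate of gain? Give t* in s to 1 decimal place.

Maximise g(t)/(T+t): set derivative to zero → g'(t)(T+t) = g(t).
g'(t) = 260·22/(t + 22)². Setting 260·22/(t+22)² = 260t/[(t+22)(58+t)] gives 22(58+t) = t(t+22), so t² = 22×58 = 1276.
t* = √1276 = 35.72 s.

35.7 s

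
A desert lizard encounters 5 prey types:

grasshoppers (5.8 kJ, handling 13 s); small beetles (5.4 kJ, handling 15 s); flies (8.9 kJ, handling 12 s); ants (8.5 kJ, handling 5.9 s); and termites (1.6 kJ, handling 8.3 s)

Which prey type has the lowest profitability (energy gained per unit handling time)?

termites

In descending order of E/h:
ants: 8.5/5.9 = 1.44 kJ/s
flies: 8.9/12 = 0.742 kJ/s
grasshoppers: 5.8/13 = 0.446 kJ/s
small beetles: 5.4/15 = 0.36 kJ/s
termites: 1.6/8.3 = 0.193 kJ/s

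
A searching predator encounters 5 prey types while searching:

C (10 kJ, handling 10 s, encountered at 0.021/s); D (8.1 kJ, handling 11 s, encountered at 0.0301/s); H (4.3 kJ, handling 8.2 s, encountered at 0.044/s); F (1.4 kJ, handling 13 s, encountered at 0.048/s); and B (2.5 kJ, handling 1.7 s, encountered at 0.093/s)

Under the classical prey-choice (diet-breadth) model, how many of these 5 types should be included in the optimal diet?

4

Profitabilities (E/h, kJ/s): B 1.47, C 1, D 0.736, H 0.524, F 0.108. Add prey in this order while the next type's profitability exceeds the intake rate on those already taken.
Rate on top 1: 0.2008. C: 1 > 0.2008 → include.
Rate on top 2: 0.3234. D: 0.736 > 0.3234 → include.
Rate on top 3: 0.4039. H: 0.524 > 0.4039 → include.
Rate on top 4: 0.425. F: 0.108 < 0.425 → exclude; stop.
Optimal diet: B, C, D, H — 4 of 5 types.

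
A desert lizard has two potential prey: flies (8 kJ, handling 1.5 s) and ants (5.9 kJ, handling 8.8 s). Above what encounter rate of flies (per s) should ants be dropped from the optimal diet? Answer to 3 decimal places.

Drop ants once their profitability E₂/h₂ falls below the rate achievable on flies alone: E₂/h₂ = λE₁/(1 + λh₁).
Solve for λ: λE₁h₂ = E₂(1 + λh₁) → λ(E₁h₂ − E₂h₁) = E₂ → λ = E₂/(E₁h₂ − E₂h₁).
λ = 5.9/(8×8.8 − 5.9×1.5) = 5.9/61.55 = 0.09586 per s.

0.096 per s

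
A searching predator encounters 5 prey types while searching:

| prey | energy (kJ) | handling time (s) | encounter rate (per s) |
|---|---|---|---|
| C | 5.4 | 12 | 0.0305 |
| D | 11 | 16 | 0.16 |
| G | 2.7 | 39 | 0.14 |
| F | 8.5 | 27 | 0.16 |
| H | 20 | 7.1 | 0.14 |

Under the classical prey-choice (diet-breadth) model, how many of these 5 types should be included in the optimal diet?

E/h in descending order: H 2.82, D 0.688, C 0.45, F 0.315, G 0.0692 kJ/s. The optimal diet is the largest prefix of this list for which every included type satisfies E_i/h_i > R on the types above it.
Rate on top 1: 1.404. D: 0.688 < 1.404 → exclude; stop.
Optimal diet: H — 1 of 5 types.

1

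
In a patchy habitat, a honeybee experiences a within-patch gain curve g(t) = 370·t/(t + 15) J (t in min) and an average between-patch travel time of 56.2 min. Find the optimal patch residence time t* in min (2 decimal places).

Maximise g(t)/(T+t): set derivative to zero → g'(t)(T+t) = g(t).
g'(t) = 370·15/(t + 15)². Setting 370·15/(t+15)² = 370t/[(t+15)(56.2+t)] gives 15(56.2+t) = t(t+15), so t² = 15×56.2 = 843.
t* = √843 = 29.03 min.

29.03 min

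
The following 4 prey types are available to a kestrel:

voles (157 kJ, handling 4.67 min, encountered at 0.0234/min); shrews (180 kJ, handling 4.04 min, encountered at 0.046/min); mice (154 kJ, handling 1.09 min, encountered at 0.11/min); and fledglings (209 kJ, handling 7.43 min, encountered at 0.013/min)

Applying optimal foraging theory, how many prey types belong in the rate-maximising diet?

4

Rank by E/h (kJ/min): mice 141, shrews 44.6, voles 33.6, fledglings 28.1. Include each in turn until the next type's E/h falls below the running intake rate.
Rate on top 1: 15.13. shrews: 44.6 > 15.13 → include.
Rate on top 2: 19.31. voles: 33.6 > 19.31 → include.
Rate on top 3: 20.42. fledglings: 28.1 > 20.42 → include.
Optimal diet: mice, shrews, voles, fledglings — 4 of 4 types.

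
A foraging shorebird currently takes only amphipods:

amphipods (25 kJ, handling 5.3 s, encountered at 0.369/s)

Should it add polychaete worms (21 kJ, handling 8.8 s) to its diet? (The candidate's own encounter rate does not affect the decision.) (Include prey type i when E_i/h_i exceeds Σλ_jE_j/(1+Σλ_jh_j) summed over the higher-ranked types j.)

No

Intake rate on the current diet: R = (0.369×25) / (1 + 0.369×5.3) = 9.225/2.956 = 3.121 kJ/s.
Profitability of polychaete worms: 21/8.8 = 2.386 kJ/s.
2.386 < 3.121, so adding polychaete worms would lower the average — exclude it.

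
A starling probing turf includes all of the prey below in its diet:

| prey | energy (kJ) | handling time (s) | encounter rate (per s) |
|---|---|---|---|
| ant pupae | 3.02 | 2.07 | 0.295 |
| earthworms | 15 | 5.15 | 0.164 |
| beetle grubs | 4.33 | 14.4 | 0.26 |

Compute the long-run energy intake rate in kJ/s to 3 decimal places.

0.722 kJ/s

Energy encountered per unit search time: 0.295×3.02 + 0.164×15 + 0.26×4.33 = 4.477 kJ/s.
Handling time per unit search time: 0.295×2.07 + 0.164×5.15 + 0.26×14.4 = 5.199.
Rate = 4.477/(1 + 5.199) = 0.7221 kJ/s.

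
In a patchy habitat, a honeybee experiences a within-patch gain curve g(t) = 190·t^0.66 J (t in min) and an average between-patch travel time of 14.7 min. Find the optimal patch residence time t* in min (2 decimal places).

28.54 min

By the marginal value theorem, leave when the instantaneous gain rate g'(t) equals the habitat-wide average g(t)/(T + t).
g'(t) = 0.66·190·t^-0.34. Setting 0.66·190·t^-0.34 = 190·t^0.66/(14.7+t) gives 0.66(14.7+t) = t, so 0.34·t = 0.66×14.7.
t* = 0.66×14.7/0.34 = 28.54 min.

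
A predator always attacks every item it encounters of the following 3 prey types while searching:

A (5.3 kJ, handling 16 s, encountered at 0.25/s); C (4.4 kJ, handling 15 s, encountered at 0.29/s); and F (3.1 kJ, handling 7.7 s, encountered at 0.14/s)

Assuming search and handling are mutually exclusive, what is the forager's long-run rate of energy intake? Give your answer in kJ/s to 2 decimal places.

0.29 kJ/s

R = (0.25×5.3 + 0.29×4.4 + 0.14×3.1) / (1 + 0.25×16 + 0.29×15 + 0.14×7.7) = 3.035/10.43 = 0.291 kJ/s.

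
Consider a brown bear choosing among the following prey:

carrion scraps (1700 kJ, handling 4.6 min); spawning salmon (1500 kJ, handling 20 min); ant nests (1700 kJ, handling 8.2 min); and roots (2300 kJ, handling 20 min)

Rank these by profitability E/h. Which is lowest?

Profitability E/h (kJ/min): carrion scraps = 1700/4.6 = 370, spawning salmon = 1500/20 = 75, ant nests = 1700/8.2 = 207, roots = 2300/20 = 115.
Ranked: carrion scraps > ant nests > roots > spawning salmon.

spawning salmon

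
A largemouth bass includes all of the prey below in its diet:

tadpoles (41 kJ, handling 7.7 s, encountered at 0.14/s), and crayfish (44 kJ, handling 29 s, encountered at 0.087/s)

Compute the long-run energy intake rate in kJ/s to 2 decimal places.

2.08 kJ/s

R = (0.14×41 + 0.087×44) / (1 + 0.14×7.7 + 0.087×29) = 9.568/4.601 = 2.08 kJ/s.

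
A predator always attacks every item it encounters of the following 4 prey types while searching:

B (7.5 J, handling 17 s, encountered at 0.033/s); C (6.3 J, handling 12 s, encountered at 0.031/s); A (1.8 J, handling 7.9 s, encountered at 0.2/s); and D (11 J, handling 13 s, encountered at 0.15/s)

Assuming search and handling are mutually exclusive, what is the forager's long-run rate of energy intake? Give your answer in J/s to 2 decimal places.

Energy encountered per unit search time: 0.033×7.5 + 0.031×6.3 + 0.2×1.8 + 0.15×11 = 2.453 J/s.
Handling time per unit search time: 0.033×17 + 0.031×12 + 0.2×7.9 + 0.15×13 = 4.463.
Rate = 2.453/(1 + 4.463) = 0.449 J/s.

0.45 J/s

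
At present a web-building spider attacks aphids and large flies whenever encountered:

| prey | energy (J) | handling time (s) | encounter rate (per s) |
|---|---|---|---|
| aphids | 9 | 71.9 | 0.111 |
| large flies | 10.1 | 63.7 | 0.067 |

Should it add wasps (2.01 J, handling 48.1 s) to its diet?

No

On aphids and large flies alone, R = ΣλE/(1+Σλh) = 1.676/13.25 = 0.1265 J/s.
wasps: E/h = 2.01/48.1 = 0.04179 J/s.
Since 0.04179 < R, time spent handling wasps is better spent searching.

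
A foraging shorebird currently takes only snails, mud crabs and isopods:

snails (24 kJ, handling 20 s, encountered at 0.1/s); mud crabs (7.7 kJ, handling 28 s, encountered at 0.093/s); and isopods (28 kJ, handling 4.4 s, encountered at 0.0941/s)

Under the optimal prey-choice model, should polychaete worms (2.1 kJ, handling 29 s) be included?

No

Current rate: (0.1×24 + 0.093×7.7 + 0.0941×28)/(1 + 0.1×20 + 0.093×28 + 0.0941×4.4) = 0.9556 kJ/s.
Profitability of polychaete worms: 2.1/29 = 0.07241 kJ/s.
Since 0.07241 < R, time spent handling polychaete worms is better spent searching.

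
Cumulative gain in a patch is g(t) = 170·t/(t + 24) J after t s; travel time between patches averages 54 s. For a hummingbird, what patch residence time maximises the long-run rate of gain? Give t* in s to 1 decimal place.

36.0 s

By the marginal value theorem, leave when the instantaneous gain rate g'(t) equals the habitat-wide average g(t)/(T + t).
g'(t) = 170·24/(t + 24)². Setting 170·24/(t+24)² = 170t/[(t+24)(54+t)] gives 24(54+t) = t(t+24), so t² = 24×54 = 1296.
t* = √1296 = 36 s.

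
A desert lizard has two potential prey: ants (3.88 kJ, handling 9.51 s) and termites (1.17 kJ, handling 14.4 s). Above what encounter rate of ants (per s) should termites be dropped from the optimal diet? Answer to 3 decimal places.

The zero-one rule: include termites iff E₂/h₂ > λE₁/(1+λh₁). Equality gives the switch point.
λE₁h₂ = E₂ + λE₂h₁ ⇒ λ = E₂/(E₁h₂ − E₂h₁) = 1.17/(55.87 − 11.13) = 0.02615 per s.

0.026 per s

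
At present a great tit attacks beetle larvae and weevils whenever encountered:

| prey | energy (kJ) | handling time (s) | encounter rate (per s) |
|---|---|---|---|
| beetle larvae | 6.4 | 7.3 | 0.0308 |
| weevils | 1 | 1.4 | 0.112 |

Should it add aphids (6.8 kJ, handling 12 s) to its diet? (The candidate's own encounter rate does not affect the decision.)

Current rate: (0.0308×6.4 + 0.112×1)/(1 + 0.0308×7.3 + 0.112×1.4) = 0.2237 kJ/s.
aphids: E/h = 6.8/12 = 0.5667 kJ/s.
0.5667 > 0.2237, so adding aphids raises the average — include it.

Yes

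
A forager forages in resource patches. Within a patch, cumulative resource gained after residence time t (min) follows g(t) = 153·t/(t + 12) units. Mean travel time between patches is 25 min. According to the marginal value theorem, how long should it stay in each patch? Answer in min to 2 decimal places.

Optimal t* satisfies g'(t*) = g(t*)/(T + t*).
g'(t) = 153·12/(t + 12)². Setting 153·12/(t+12)² = 153t/[(t+12)(25+t)] gives 12(25+t) = t(t+12), so t² = 12×25 = 300.
t* = √300 = 17.32 min.

17.32 min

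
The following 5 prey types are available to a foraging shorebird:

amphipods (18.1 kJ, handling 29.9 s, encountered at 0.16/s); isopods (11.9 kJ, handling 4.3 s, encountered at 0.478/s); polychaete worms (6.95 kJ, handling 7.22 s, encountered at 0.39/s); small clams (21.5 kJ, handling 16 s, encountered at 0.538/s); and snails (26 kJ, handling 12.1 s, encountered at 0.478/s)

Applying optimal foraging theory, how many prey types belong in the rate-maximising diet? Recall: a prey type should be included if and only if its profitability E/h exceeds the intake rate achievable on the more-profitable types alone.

2

Rank by E/h (kJ/s): isopods 2.77, snails 2.15, small clams 1.34, polychaete worms 0.963, amphipods 0.605. Include each in turn until the next type's E/h falls below the running intake rate.
Rate on top 1: 1.862. snails: 2.15 > 1.862 → include.
Rate on top 2: 2.05. small clams: 1.34 < 2.05 → exclude; stop.
Optimal diet: isopods, snails — 2 of 5 types.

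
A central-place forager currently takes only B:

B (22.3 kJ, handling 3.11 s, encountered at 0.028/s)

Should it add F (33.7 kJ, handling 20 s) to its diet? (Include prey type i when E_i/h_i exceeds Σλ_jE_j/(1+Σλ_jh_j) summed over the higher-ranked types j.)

Intake rate on the current diet: R = (0.028×22.3) / (1 + 0.028×3.11) = 0.6244/1.087 = 0.5744 kJ/s.
F: E/h = 33.7/20 = 1.685 kJ/s.
Since 1.685 > R, including F increases the long-run rate.

Yes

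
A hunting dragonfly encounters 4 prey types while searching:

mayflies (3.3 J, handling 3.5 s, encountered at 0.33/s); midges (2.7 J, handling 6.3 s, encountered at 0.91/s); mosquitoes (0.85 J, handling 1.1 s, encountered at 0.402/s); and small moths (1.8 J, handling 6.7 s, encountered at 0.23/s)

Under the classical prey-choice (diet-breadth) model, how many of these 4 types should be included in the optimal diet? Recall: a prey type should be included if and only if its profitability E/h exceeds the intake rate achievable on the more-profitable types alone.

2

Rank by E/h (J/s): mayflies 0.943, mosquitoes 0.773, midges 0.429, small moths 0.269. Include each in turn until the next type's E/h falls below the running intake rate.
Rate on top 1: 0.5053. mosquitoes: 0.773 > 0.5053 → include.
Rate on top 2: 0.5509. midges: 0.429 < 0.5509 → exclude; stop.
Optimal diet: mayflies, mosquitoes — 2 of 4 types.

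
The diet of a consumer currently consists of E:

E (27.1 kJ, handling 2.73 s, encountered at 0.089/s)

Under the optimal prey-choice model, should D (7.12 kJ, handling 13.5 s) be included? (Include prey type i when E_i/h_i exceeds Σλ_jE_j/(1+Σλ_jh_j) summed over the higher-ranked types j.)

On E alone, R = ΣλE/(1+Σλh) = 2.412/1.243 = 1.94 kJ/s.
D: E/h = 7.12/13.5 = 0.5274 kJ/s.
Since 0.5274 < R, time spent handling D is better spent searching.

No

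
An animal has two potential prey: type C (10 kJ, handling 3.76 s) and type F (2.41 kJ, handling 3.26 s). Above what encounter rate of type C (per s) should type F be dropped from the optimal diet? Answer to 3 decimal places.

At the threshold, the rate on type C alone equals the profitability of type F: λ·10/(1 + λ·3.76) = 2.41/3.26 = 0.7393.
Rearranging, λ(10 − 0.7393×3.76) = 0.7393, so λ = 0.7393/7.22 = 0.1024 per s.

0.102 per s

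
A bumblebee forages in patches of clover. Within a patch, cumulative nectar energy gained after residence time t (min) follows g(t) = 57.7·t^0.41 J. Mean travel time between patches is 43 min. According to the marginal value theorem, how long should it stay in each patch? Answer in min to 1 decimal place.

29.9 min

By the marginal value theorem, leave when the instantaneous gain rate g'(t) equals the habitat-wide average g(t)/(T + t).
g'(t) = 0.41·57.7·t^-0.59. Setting 0.41·57.7·t^-0.59 = 57.7·t^0.41/(43+t) gives 0.41(43+t) = t, so 0.59·t = 0.41×43.
t* = 0.41×43/0.59 = 29.88 min.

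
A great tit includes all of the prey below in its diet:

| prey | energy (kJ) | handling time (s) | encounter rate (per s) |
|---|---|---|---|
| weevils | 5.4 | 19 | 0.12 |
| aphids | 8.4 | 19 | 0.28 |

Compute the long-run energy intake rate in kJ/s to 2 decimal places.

0.35 kJ/s

R = (0.12×5.4 + 0.28×8.4) / (1 + 0.12×19 + 0.28×19) = 3/8.6 = 0.3488 kJ/s.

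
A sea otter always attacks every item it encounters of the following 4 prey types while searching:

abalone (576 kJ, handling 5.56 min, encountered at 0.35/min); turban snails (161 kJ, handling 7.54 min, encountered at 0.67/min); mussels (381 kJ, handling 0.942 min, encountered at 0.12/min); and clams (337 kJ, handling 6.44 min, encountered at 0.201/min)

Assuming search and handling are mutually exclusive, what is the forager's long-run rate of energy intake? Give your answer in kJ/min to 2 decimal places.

44.97 kJ/min

Energy encountered per unit search time: 0.35×576 + 0.67×161 + 0.12×381 + 0.201×337 = 422.9 kJ/min.
Handling time per unit search time: 0.35×5.56 + 0.67×7.54 + 0.12×0.942 + 0.201×6.44 = 8.405.
Rate = 422.9/(1 + 8.405) = 44.97 kJ/min.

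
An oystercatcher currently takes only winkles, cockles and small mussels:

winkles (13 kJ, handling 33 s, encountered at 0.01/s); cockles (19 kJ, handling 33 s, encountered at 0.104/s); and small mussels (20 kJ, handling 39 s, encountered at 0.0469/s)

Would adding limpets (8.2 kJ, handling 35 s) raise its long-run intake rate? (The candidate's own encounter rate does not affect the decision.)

Intake rate on the current diet: R = (0.01×13 + 0.104×19 + 0.0469×20) / (1 + 0.01×33 + 0.104×33 + 0.0469×39) = 3.044/6.591 = 0.4618 kJ/s.
Profitability of limpets: 8.2/35 = 0.2343 kJ/s.
0.2343 < 0.4618, so adding limpets would lower the average — exclude it.

No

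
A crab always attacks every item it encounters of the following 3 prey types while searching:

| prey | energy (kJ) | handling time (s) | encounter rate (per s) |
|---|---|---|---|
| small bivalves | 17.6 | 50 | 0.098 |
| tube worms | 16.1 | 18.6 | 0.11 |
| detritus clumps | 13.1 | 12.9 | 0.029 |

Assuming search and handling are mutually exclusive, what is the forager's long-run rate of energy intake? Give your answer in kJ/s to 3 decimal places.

R = (0.098×17.6 + 0.11×16.1 + 0.029×13.1) / (1 + 0.098×50 + 0.11×18.6 + 0.029×12.9) = 3.876/8.32 = 0.4658 kJ/s.

0.466 kJ/s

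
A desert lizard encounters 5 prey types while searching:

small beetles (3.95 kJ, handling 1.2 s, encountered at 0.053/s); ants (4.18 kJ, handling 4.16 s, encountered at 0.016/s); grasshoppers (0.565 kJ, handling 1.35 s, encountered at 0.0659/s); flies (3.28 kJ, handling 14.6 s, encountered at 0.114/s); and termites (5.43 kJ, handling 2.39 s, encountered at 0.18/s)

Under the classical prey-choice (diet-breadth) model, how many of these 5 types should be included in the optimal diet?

Profitabilities (E/h, kJ/s): small beetles 3.29, termites 2.27, ants 1, grasshoppers 0.419, flies 0.225. Add prey in this order while the next type's profitability exceeds the intake rate on those already taken.
Rate on top 1: 0.1968. termites: 2.27 > 0.1968 → include.
Rate on top 2: 0.7945. ants: 1 > 0.7945 → include.
Rate on top 3: 0.8034. grasshoppers: 0.419 < 0.8034 → exclude; stop.
Optimal diet: small beetles, termites, ants — 3 of 5 types.

3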